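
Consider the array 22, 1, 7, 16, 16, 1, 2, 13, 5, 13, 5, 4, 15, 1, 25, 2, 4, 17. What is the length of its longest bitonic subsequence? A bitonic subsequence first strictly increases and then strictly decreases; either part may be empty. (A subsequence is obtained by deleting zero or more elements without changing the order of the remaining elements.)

Let inc[i] be the LIS ending at i and dec[i] the longest strictly decreasing subsequence starting at i. inc = [1, 1, 2, 3, 3, 1, 2, 3, 3, 4, 3, 3, 5, 1, 6, 2, 3, 6], dec = [6, 1, 4, 5, 5, 1, 2, 4, 3, 4, 3, 2, 2, 1, 2, 1, 1, 1].
max_i inc[i]+dec[i]−1 = 7, with one witness 1, 7, 16, 13, 5, 4, 2.

7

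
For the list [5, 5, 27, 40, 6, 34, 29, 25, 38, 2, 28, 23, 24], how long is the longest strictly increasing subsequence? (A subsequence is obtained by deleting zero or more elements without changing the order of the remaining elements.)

4

One longest increasing subsequence is 5, 27, 34, 38 (positions 1,3,6,9), of length 4; no longer one exists.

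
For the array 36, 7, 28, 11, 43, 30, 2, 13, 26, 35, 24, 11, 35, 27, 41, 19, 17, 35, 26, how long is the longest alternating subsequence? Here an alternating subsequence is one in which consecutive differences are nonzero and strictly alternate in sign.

Track the best alternating length ending on an up-step vs a down-step at each position: up/down = 1/1, 1/2, 3/2, 3/4, 5/1, 5/6, 1/6, 7/6, 7/6, 7/6, 7/8, 7/8, 9/6, 9/10, 11/6, 9/12, 9/12, 13/12, 13/14.
The maximum over both is 14; one such subsequence is 36, 7, 28, 11, 43, 2, 26, 24, 35, 27, 41, 19, 35, 26.

14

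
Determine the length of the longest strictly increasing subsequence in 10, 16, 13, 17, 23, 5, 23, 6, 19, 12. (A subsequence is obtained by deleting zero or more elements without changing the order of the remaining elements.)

4

Scanning left to right, the best length ending at each element is: 10→1, 16→2, 13→2, 17→3, 23→4, 5→1, 23→4, 6→2, 19→4, 12→3.
So the longest increasing subsequence has length 4, e.g. 10, 16, 17, 23.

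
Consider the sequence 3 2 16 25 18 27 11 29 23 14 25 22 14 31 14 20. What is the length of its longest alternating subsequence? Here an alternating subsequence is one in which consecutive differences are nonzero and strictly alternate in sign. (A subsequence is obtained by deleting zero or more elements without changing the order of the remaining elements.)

13

Track the best alternating length ending on an up-step vs a down-step at each position: up/down = 1/1, 1/2, 3/1, 3/1, 3/4, 5/1, 3/6, 7/1, 7/8, 7/8, 9/8, 9/10, 7/10, 11/1, 7/12, 13/12.
The maximum over both is 13; one such subsequence is 3, 2, 25, 18, 27, 11, 29, 23, 25, 22, 31, 14, 20.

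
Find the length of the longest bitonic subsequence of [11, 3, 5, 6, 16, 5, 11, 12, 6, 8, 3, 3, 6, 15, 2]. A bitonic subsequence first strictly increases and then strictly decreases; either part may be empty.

8

One longest bitonic subsequence is 3, 5, 6, 16, 12, 8, 6, 2 (positions 2,3,4,5,8,10,13,15): it rises to 16 then falls. Length 8 is optimal.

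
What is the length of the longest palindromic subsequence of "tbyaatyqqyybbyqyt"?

10

Using dp[i][j] = 2 + dp[i+1][j−1] if the ends match, else max(dp[i+1][j], dp[i][j−1]):
dp[1][17] = 10. A witness is tyqybbyqyt at positions 1,3,8,10,12,13,14,15,16,17.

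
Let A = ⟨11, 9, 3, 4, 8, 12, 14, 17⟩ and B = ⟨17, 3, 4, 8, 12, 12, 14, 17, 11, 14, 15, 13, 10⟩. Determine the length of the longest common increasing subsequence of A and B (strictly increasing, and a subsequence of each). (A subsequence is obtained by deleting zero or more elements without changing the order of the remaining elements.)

6

For each value that appears in both, track the longest common increasing run ending there.
The best achievable length is 6; one witness is 3, 4, 8, 12, 14, 17 (A-positions 3,4,5,6,7,8, B-positions 2,3,4,5,7,8).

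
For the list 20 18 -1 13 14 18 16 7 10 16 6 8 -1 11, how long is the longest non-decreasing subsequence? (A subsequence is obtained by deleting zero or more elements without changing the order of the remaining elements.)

5

Let dp[i] be the longest non-decreasing subsequence ending at position i. Then dp = [1, 1, 1, 2, 3, 4, 4, 2, 3, 5, 2, 3, 2, 4].
The maximum is 5; one witness is -1, 13, 14, 16, 16 at positions 3,4,5,7,10.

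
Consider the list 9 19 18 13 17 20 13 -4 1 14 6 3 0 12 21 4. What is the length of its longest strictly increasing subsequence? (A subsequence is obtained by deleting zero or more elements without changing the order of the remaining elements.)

Let dp[i] be the longest increasing subsequence ending at position i. Then dp = [1, 2, 2, 2, 3, 4, 2, 1, 2, 3, 3, 3, 2, 4, 5, 4].
The maximum is 5; one witness is 9, 13, 17, 20, 21 at positions 1,4,5,6,15.

5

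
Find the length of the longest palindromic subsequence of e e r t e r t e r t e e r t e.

One longest palindromic subsequence is etreeerte (positions 1,4,6,8,11,12,13,14,15); it reads the same forward and backward, and the interval DP gives dp[1][15] = 9.

9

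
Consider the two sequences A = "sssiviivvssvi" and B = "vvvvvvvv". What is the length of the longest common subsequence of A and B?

4

Backtracking the LCS table gives one alignment: v (A5,B5) → v (A8,B6) → v (A9,B7) → v (A12,B8).
So the longest common subsequence has length 4.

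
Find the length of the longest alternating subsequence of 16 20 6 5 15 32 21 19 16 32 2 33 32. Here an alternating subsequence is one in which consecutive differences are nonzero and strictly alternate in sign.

9

A longest alternating subsequence is 16, 20, 6, 32, 21, 32, 2, 33, 32 (positions 1,2,3,6,7,10,11,12,13); its 8 consecutive differences strictly alternate in sign, and length 9 is optimal.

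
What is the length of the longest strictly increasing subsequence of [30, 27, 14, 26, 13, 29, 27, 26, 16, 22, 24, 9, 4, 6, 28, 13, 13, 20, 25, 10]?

Scanning left to right, the best length ending at each element is: 30→1, 27→1, 14→1, 26→2, 13→1, 29→3, 27→3, 26→2, 16→2, 22→3, 24→4, 9→1, 4→1, 6→2, 28→5, 13→3, 13→3, 20→4, 25→5, 10→3.
So the longest increasing subsequence has length 5, e.g. 14, 16, 22, 24, 28.

5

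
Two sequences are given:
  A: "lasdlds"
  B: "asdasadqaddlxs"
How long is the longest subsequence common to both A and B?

5

Backtracking the LCS table gives one alignment: a (A2,B4) → s (A3,B5) → d (A4,B11) → l (A5,B12) → s (A7,B14).
So the longest common subsequence has length 5.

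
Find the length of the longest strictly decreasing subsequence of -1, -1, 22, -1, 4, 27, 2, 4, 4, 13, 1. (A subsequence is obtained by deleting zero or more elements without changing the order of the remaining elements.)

4

Let dp[i] be the longest decreasing subsequence ending at position i. Then dp = [1, 1, 1, 2, 2, 1, 3, 2, 2, 2, 4].
The maximum is 4; one witness is 22, 4, 2, 1 at positions 3,5,7,11.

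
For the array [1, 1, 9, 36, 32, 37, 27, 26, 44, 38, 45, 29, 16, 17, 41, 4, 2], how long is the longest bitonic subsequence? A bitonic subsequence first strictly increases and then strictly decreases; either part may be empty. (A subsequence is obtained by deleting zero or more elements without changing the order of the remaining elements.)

10

Let inc[i] be the LIS ending at i and dec[i] the longest strictly decreasing subsequence starting at i. inc = [1, 1, 2, 3, 3, 4, 3, 3, 5, 5, 6, 4, 3, 4, 6, 2, 2], dec = [1, 1, 3, 7, 6, 6, 5, 4, 6, 5, 5, 4, 3, 3, 3, 2, 1].
max_i inc[i]+dec[i]−1 = 10, with one witness 1, 9, 36, 37, 44, 38, 29, 17, 4, 2.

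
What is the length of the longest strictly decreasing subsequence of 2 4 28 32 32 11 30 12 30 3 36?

4

Scanning left to right, the best length ending at each element is: 2→1, 4→1, 28→1, 32→1, 32→1, 11→2, 30→2, 12→3, 30→2, 3→4, 36→1.
So the longest decreasing subsequence has length 4, e.g. 32, 30, 12, 3.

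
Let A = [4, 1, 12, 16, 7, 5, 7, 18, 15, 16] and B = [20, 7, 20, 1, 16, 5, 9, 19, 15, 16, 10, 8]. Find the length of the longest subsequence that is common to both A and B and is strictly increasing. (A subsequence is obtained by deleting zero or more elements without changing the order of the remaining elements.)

For each value that appears in both, track the longest common increasing run ending there.
The best achievable length is 4; one witness is 1, 5, 15, 16 (A-positions 2,6,9,10, B-positions 4,6,9,10).

4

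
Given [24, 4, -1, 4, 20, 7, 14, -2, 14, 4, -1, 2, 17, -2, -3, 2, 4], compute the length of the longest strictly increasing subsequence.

Let dp[i] be the longest increasing subsequence ending at position i. Then dp = [1, 1, 1, 2, 3, 3, 4, 1, 4, 2, 2, 3, 5, 1, 1, 3, 4].
The maximum is 5; one witness is -1, 4, 7, 14, 17 at positions 3,4,6,7,13.

5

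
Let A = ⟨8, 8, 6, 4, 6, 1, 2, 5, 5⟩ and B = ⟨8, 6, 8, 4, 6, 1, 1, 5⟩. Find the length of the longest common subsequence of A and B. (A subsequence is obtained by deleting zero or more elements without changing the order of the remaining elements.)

6

Backtracking the LCS table gives one alignment: 8 (A1,B1) → 8 (A2,B3) → 4 (A4,B4) → 6 (A5,B5) → 1 (A6,B7) → 5 (A9,B8).
So the longest common subsequence has length 6.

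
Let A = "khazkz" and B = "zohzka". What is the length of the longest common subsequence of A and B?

3

A longest common subsequence is hzk (length 3); the LCS DP confirms no longer common subsequence exists.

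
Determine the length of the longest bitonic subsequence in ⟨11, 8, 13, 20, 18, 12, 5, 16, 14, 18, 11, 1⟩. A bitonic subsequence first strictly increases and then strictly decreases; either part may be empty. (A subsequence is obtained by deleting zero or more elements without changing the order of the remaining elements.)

8

One longest bitonic subsequence is 11, 13, 20, 18, 16, 14, 11, 1 (positions 1,3,4,5,8,9,11,12): it rises to 20 then falls. Length 8 is optimal.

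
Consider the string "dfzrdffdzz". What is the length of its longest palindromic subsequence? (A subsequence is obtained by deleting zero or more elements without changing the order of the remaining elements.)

One longest palindromic subsequence is zdffdz (positions 3,5,6,7,8,10); it reads the same forward and backward, and the interval DP gives dp[1][10] = 6.

6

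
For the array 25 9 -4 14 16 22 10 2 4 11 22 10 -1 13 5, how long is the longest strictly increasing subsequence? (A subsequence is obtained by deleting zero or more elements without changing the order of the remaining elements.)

Let dp[i] be the longest increasing subsequence ending at position i. Then dp = [1, 1, 1, 2, 3, 4, 2, 2, 3, 4, 5, 4, 2, 5, 4].
The maximum is 5; one witness is -4, 2, 4, 11, 22 at positions 3,8,9,10,11.

5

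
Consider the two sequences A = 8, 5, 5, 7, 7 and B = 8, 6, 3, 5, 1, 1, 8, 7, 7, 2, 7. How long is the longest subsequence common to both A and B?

4

Backtracking the LCS table gives one alignment: 8 (A1,B1) → 5 (A2,B4) → 7 (A4,B9) → 7 (A5,B11).
So the longest common subsequence has length 4.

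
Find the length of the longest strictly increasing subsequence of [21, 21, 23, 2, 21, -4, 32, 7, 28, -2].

Let dp[i] be the longest increasing subsequence ending at position i. Then dp = [1, 1, 2, 1, 2, 1, 3, 2, 3, 2].
The maximum is 3; one witness is 21, 23, 32 at positions 1,3,7.

3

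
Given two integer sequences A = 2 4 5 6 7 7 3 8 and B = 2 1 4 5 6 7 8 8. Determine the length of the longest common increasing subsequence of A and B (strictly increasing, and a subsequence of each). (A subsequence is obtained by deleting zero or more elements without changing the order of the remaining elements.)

6

For each value that appears in both, track the longest common increasing run ending there.
The best achievable length is 6; one witness is 2, 4, 5, 6, 7, 8 (A-positions 1,2,3,4,5,8, B-positions 1,3,4,5,6,7).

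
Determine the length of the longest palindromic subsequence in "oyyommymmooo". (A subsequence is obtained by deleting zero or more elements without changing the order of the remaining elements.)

9

Using dp[i][j] = 2 + dp[i+1][j−1] if the ends match, else max(dp[i+1][j], dp[i][j−1]):
dp[1][12] = 9. A witness is oommymmoo at positions 1,4,5,6,7,8,9,11,12.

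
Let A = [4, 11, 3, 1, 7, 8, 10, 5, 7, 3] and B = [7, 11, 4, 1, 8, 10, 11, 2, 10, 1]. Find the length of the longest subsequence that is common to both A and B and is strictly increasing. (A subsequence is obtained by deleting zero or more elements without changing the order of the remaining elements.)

3

For each value that appears in both, track the longest common increasing run ending there.
The best achievable length is 3; one witness is 7, 8, 10 (A-positions 5,6,7, B-positions 1,5,6).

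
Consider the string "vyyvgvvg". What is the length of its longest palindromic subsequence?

5

One longest palindromic subsequence is vvgvv (positions 1,4,5,6,7); it reads the same forward and backward, and the interval DP gives dp[1][8] = 5.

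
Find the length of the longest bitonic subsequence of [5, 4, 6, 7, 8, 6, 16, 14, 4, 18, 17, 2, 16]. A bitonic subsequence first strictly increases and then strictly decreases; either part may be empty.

8

Let inc[i] be the LIS ending at i and dec[i] the longest strictly decreasing subsequence starting at i. inc = [1, 1, 2, 3, 4, 2, 5, 5, 1, 6, 6, 1, 6], dec = [3, 2, 3, 4, 4, 3, 4, 3, 2, 3, 2, 1, 1].
max_i inc[i]+dec[i]−1 = 8, with one witness 5, 6, 7, 8, 16, 14, 4, 2.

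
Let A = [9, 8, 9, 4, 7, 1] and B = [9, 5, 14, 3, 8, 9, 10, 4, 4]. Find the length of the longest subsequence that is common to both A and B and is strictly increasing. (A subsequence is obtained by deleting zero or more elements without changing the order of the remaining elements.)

2

A longest common strictly increasing subsequence is 8, 9 (length 2); it appears in order in both A and B, and no longer such subsequence exists.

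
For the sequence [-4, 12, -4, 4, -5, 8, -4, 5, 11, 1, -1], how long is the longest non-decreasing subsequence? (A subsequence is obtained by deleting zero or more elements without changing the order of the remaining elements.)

One longest non-decreasing subsequence is -4, -4, 4, 8, 11 (positions 1,3,4,6,9), of length 5; no longer one exists.

5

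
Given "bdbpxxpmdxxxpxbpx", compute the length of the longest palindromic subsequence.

9

Using dp[i][j] = 2 + dp[i+1][j−1] if the ends match, else max(dp[i+1][j], dp[i][j−1]):
dp[1][17] = 9. A witness is xxpxxxpxx at positions 5,6,7,10,11,12,13,14,17.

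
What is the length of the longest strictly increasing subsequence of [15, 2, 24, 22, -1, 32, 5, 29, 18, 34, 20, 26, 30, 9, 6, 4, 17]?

6

One longest increasing subsequence is 2, 5, 18, 20, 26, 30 (positions 2,7,9,11,12,13), of length 6; no longer one exists.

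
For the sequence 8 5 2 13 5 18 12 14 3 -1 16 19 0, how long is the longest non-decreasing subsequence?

6

One longest non-decreasing subsequence is 5, 5, 12, 14, 16, 19 (positions 2,5,7,8,11,12), of length 6; no longer one exists.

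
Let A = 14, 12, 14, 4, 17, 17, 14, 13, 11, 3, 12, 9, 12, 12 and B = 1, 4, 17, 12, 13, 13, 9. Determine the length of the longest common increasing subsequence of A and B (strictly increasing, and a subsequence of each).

A longest common strictly increasing subsequence is 4, 17 (length 2); it appears in order in both A and B, and no longer such subsequence exists.

2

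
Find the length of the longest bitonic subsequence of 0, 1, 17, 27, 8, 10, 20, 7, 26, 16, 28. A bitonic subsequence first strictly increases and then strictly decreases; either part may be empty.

7

Let inc[i] be the LIS ending at i and dec[i] the longest strictly decreasing subsequence starting at i. inc = [1, 2, 3, 4, 3, 4, 5, 3, 6, 5, 7], dec = [1, 1, 3, 3, 2, 2, 2, 1, 2, 1, 1].
max_i inc[i]+dec[i]−1 = 7, with one witness 0, 1, 8, 10, 20, 26, 16.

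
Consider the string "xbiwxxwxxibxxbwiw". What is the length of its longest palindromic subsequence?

11

Using dp[i][j] = 2 + dp[i+1][j−1] if the ends match, else max(dp[i+1][j], dp[i][j−1]):
dp[1][17] = 11. A witness is xbixxwxxibx at positions 1,2,3,5,6,7,8,9,10,11,13.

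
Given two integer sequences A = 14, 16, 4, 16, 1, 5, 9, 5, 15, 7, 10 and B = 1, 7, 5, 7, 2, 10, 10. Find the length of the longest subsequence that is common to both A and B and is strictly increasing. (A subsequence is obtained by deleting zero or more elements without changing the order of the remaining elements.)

For each value that appears in both, track the longest common increasing run ending there.
The best achievable length is 4; one witness is 1, 5, 7, 10 (A-positions 5,6,10,11, B-positions 1,3,4,6).

4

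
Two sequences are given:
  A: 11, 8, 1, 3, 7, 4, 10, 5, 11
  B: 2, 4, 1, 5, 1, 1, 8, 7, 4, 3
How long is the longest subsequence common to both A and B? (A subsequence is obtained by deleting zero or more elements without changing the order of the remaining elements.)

3

Backtracking the LCS table gives one alignment: 8 (A2,B7) → 7 (A5,B8) → 4 (A6,B9).
So the longest common subsequence has length 3.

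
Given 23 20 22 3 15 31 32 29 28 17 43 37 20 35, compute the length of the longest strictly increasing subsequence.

One longest increasing subsequence is 20, 22, 31, 32, 43 (positions 2,3,6,7,11), of length 5; no longer one exists.

5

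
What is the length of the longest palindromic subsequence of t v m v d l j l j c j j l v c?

Using dp[i][j] = 2 + dp[i+1][j−1] if the ends match, else max(dp[i+1][j], dp[i][j−1]):
dp[1][15] = 9. A witness is vljjcjjlv at positions 4,6,7,9,10,11,12,13,14.

9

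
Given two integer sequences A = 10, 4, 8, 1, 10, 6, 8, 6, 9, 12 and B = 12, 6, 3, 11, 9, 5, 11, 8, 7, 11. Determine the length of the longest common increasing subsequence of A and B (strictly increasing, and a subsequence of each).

For each value that appears in both, track the longest common increasing run ending there.
The best achievable length is 2; one witness is 6, 9 (A-positions 6,9, B-positions 2,5).

2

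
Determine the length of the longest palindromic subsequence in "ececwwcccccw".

7

One longest palindromic subsequence is wcccccw (positions 5,7,8,9,10,11,12); it reads the same forward and backward, and the interval DP gives dp[1][12] = 7.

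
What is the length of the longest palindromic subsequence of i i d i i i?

5

Using dp[i][j] = 2 + dp[i+1][j−1] if the ends match, else max(dp[i+1][j], dp[i][j−1]):
dp[1][6] = 5. A witness is iiiii at positions 1,2,4,5,6.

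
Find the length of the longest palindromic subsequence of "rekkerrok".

6

Using dp[i][j] = 2 + dp[i+1][j−1] if the ends match, else max(dp[i+1][j], dp[i][j−1]):
dp[1][9] = 6. A witness is rekker at positions 1,2,3,4,5,7.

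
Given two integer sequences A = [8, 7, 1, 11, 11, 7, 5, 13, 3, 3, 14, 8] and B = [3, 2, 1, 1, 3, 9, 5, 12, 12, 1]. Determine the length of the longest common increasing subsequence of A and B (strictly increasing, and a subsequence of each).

A longest common strictly increasing subsequence is 1, 3 (length 2); it appears in order in both A and B, and no longer such subsequence exists.

2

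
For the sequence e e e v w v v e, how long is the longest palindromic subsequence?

5

One longest palindromic subsequence is evvve (positions 1,4,6,7,8); it reads the same forward and backward, and the interval DP gives dp[1][8] = 5.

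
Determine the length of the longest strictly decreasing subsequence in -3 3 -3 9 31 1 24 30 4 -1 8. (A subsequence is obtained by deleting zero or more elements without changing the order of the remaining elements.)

4

One longest decreasing subsequence is 31, 24, 4, -1 (positions 5,7,9,10), of length 4; no longer one exists.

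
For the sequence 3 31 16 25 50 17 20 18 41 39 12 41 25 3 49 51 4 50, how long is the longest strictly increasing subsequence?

8

One longest increasing subsequence is 3, 16, 17, 20, 39, 41, 49, 51 (positions 1,3,6,7,10,12,15,16), of length 8; no longer one exists.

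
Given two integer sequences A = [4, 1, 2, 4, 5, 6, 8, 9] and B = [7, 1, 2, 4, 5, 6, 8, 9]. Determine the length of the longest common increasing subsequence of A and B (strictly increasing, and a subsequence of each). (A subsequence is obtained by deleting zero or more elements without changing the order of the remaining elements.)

A longest common strictly increasing subsequence is 1, 2, 4, 5, 6, 8, 9 (length 7); it appears in order in both A and B, and no longer such subsequence exists.

7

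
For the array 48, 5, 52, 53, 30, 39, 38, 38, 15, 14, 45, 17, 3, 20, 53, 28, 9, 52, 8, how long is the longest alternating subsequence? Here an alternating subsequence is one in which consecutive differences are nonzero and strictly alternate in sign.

Track the best alternating length ending on an up-step vs a down-step at each position: up/down = 1/1, 1/2, 3/1, 3/1, 3/4, 5/4, 5/6, 5/6, 3/6, 3/6, 7/4, 7/8, 1/8, 9/8, 9/1, 9/10, 9/10, 11/10, 9/12.
The maximum over both is 12; one such subsequence is 48, 5, 52, 30, 39, 38, 45, 17, 53, 28, 52, 8.

12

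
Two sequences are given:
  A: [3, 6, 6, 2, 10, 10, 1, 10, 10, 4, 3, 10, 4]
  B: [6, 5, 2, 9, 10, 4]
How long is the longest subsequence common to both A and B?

4

Backtracking the LCS table gives one alignment: 6 (A2,B1) → 2 (A4,B3) → 10 (A12,B5) → 4 (A13,B6).
So the longest common subsequence has length 4.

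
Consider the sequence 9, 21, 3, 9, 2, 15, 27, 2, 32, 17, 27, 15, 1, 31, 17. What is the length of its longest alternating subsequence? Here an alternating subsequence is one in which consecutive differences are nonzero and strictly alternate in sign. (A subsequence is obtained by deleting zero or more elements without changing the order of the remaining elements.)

A longest alternating subsequence is 9, 21, 3, 9, 2, 15, 2, 32, 17, 27, 15, 31, 17 (positions 1,2,3,4,5,6,8,9,10,11,12,14,15); its 12 consecutive differences strictly alternate in sign, and length 13 is optimal.

13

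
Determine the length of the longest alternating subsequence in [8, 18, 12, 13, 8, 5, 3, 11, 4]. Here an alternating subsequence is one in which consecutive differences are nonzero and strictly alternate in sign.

7

A longest alternating subsequence is 8, 18, 12, 13, 8, 11, 4 (positions 1,2,3,4,5,8,9); its 6 consecutive differences strictly alternate in sign, and length 7 is optimal.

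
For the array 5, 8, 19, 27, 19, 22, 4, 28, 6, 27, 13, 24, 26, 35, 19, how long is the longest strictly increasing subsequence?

7

Let dp[i] be the longest increasing subsequence ending at position i. Then dp = [1, 2, 3, 4, 3, 4, 1, 5, 2, 5, 3, 5, 6, 7, 4].
The maximum is 7; one witness is 5, 8, 19, 22, 24, 26, 35 at positions 1,2,3,6,12,13,14.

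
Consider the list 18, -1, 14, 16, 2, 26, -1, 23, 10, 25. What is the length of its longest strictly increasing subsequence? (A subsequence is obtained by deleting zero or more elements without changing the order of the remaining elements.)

5

One longest increasing subsequence is -1, 14, 16, 23, 25 (positions 2,3,4,8,10), of length 5; no longer one exists.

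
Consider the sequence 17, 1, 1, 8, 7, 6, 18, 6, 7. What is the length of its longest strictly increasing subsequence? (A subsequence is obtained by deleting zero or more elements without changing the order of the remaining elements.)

Scanning left to right, the best length ending at each element is: 17→1, 1→1, 1→1, 8→2, 7→2, 6→2, 18→3, 6→2, 7→3.
So the longest increasing subsequence has length 3, e.g. 1, 8, 18.

3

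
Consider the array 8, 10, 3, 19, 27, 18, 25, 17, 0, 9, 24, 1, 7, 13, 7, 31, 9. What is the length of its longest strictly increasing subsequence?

5

One longest increasing subsequence is 8, 10, 19, 27, 31 (positions 1,2,4,5,16), of length 5; no longer one exists.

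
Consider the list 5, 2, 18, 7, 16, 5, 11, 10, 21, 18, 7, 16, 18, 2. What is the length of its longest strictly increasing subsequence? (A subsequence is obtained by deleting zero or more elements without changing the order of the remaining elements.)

5

One longest increasing subsequence is 5, 7, 11, 16, 18 (positions 1,4,7,12,13), of length 5; no longer one exists.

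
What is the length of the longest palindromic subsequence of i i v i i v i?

Using dp[i][j] = 2 + dp[i+1][j−1] if the ends match, else max(dp[i+1][j], dp[i][j−1]):
dp[1][7] = 6. A witness is iviivi at positions 1,3,4,5,6,7.

6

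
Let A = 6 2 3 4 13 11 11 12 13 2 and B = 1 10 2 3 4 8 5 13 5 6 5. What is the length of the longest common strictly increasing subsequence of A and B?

For each value that appears in both, track the longest common increasing run ending there.
The best achievable length is 4; one witness is 2, 3, 4, 13 (A-positions 2,3,4,5, B-positions 3,4,5,8).

4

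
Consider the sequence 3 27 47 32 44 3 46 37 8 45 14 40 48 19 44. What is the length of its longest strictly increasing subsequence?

Let dp[i] be the longest increasing subsequence ending at position i. Then dp = [1, 2, 3, 3, 4, 1, 5, 4, 2, 5, 3, 5, 6, 4, 6].
The maximum is 6; one witness is 3, 27, 32, 44, 46, 48 at positions 1,2,4,5,7,13.

6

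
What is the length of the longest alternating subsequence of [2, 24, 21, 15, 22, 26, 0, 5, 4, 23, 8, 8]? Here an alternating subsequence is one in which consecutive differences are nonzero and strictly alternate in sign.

9

A longest alternating subsequence is 2, 24, 21, 22, 0, 5, 4, 23, 8 (positions 1,2,3,5,7,8,9,10,11); its 8 consecutive differences strictly alternate in sign, and length 9 is optimal.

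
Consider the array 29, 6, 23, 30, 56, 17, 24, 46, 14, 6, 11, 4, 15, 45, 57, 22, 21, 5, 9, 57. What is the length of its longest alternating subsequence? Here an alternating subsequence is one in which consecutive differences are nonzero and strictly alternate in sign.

11

Track the best alternating length ending on an up-step vs a down-step at each position: up/down = 1/1, 1/2, 3/2, 3/1, 3/1, 3/4, 5/4, 5/4, 3/6, 1/6, 7/6, 1/8, 9/6, 9/6, 9/1, 9/10, 9/10, 9/10, 11/10, 11/1.
The maximum over both is 11; one such subsequence is 29, 6, 23, 17, 24, 6, 11, 4, 15, 5, 9.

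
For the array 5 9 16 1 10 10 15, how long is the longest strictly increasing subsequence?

4

Scanning left to right, the best length ending at each element is: 5→1, 9→2, 16→3, 1→1, 10→3, 10→3, 15→4.
So the longest increasing subsequence has length 4, e.g. 5, 9, 10, 15.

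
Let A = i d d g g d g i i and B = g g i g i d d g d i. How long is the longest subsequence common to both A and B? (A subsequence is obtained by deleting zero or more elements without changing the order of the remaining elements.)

6

A longest common subsequence is iddgdi (length 6); the LCS DP confirms no longer common subsequence exists.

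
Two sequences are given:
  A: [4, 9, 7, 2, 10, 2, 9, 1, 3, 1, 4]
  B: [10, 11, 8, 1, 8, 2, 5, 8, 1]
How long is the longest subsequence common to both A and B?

A longest common subsequence is 10, 2, 1 (length 3); the LCS DP confirms no longer common subsequence exists.

3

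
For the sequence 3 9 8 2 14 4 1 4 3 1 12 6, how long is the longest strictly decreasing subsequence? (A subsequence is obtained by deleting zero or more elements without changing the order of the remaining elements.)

Scanning left to right, the best length ending at each element is: 3→1, 9→1, 8→2, 2→3, 14→1, 4→3, 1→4, 4→3, 3→4, 1→5, 12→2, 6→3.
So the longest decreasing subsequence has length 5, e.g. 9, 8, 4, 3, 1.

5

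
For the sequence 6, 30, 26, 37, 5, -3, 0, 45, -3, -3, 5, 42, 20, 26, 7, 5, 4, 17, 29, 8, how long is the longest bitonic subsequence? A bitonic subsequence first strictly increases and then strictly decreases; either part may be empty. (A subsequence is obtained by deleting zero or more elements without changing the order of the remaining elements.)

9

Let inc[i] be the LIS ending at i and dec[i] the longest strictly decreasing subsequence starting at i. inc = [1, 2, 2, 3, 1, 1, 2, 4, 1, 1, 3, 4, 4, 5, 4, 3, 3, 5, 6, 5], dec = [4, 6, 5, 5, 3, 1, 2, 6, 1, 1, 2, 5, 4, 4, 3, 2, 1, 2, 2, 1].
max_i inc[i]+dec[i]−1 = 9, with one witness 6, 30, 37, 45, 42, 26, 7, 5, 4.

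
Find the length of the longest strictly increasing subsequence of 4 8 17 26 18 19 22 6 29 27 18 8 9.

Scanning left to right, the best length ending at each element is: 4→1, 8→2, 17→3, 26→4, 18→4, 19→5, 22→6, 6→2, 29→7, 27→7, 18→4, 8→3, 9→4.
So the longest increasing subsequence has length 7, e.g. 4, 8, 17, 18, 19, 22, 29.

7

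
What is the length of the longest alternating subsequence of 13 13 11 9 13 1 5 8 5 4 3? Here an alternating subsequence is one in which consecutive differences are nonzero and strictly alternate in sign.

6

Track the best alternating length ending on an up-step vs a down-step at each position: up/down = 1/1, 1/1, 1/2, 1/2, 3/1, 1/4, 5/4, 5/4, 5/6, 5/6, 5/6.
The maximum over both is 6; one such subsequence is 13, 11, 13, 1, 8, 5.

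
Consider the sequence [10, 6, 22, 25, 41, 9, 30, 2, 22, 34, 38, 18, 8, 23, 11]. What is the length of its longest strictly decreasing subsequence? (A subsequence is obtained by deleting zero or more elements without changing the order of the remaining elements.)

Scanning left to right, the best length ending at each element is: 10→1, 6→2, 22→1, 25→1, 41→1, 9→2, 30→2, 2→3, 22→3, 34→2, 38→2, 18→4, 8→5, 23→3, 11→5.
So the longest decreasing subsequence has length 5, e.g. 41, 30, 22, 18, 8.

5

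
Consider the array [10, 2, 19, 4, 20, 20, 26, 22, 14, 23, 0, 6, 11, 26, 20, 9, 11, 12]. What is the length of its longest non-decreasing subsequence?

7

Scanning left to right, the best length ending at each element is: 10→1, 2→1, 19→2, 4→2, 20→3, 20→4, 26→5, 22→5, 14→3, 23→6, 0→1, 6→3, 11→4, 26→7, 20→5, 9→4, 11→5, 12→6.
So the longest non-decreasing subsequence has length 7, e.g. 10, 19, 20, 20, 22, 23, 26.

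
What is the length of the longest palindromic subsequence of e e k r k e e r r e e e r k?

10

One longest palindromic subsequence is kreerreerk (positions 3,4,6,7,8,9,11,12,13,14); it reads the same forward and backward, and the interval DP gives dp[1][14] = 10.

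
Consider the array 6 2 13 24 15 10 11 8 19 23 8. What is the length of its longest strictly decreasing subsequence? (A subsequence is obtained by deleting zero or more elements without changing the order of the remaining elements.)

Let dp[i] be the longest decreasing subsequence ending at position i. Then dp = [1, 2, 1, 1, 2, 3, 3, 4, 2, 2, 4].
The maximum is 4; one witness is 24, 15, 10, 8 at positions 4,5,6,8.

4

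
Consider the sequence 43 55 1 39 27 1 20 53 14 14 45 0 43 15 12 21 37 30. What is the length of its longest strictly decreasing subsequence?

One longest decreasing subsequence is 43, 39, 27, 20, 14, 0 (positions 1,4,5,7,9,12), of length 6; no longer one exists.

6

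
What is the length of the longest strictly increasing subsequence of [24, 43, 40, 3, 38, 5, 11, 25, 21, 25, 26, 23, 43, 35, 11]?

One longest increasing subsequence is 3, 5, 11, 21, 25, 26, 43 (positions 4,6,7,9,10,11,13), of length 7; no longer one exists.

7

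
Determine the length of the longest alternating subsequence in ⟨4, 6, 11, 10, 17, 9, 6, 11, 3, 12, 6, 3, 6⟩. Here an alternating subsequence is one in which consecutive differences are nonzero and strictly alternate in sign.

10

Track the best alternating length ending on an up-step vs a down-step at each position: up/down = 1/1, 2/1, 2/1, 2/3, 4/1, 2/5, 2/5, 6/5, 1/7, 8/5, 8/9, 1/9, 10/9.
The maximum over both is 10; one such subsequence is 4, 11, 10, 17, 9, 11, 3, 12, 3, 6.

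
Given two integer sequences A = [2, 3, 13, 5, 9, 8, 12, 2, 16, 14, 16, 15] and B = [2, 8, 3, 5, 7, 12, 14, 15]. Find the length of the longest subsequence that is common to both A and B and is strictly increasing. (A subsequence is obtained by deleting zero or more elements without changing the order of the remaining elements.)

For each value that appears in both, track the longest common increasing run ending there.
The best achievable length is 6; one witness is 2, 3, 5, 12, 14, 15 (A-positions 1,2,4,7,10,12, B-positions 1,3,4,6,7,8).

6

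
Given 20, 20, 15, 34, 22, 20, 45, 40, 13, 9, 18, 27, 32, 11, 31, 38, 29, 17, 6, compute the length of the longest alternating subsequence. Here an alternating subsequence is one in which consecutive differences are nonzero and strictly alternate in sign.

A longest alternating subsequence is 20, 15, 34, 22, 45, 13, 18, 11, 31, 29 (positions 1,3,4,5,7,9,11,14,15,17); its 9 consecutive differences strictly alternate in sign, and length 10 is optimal.

10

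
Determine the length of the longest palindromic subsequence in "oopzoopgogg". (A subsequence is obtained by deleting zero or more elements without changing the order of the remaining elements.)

6

Using dp[i][j] = 2 + dp[i+1][j−1] if the ends match, else max(dp[i+1][j], dp[i][j−1]):
dp[1][11] = 6. A witness is opoopo at positions 2,3,5,6,7,9.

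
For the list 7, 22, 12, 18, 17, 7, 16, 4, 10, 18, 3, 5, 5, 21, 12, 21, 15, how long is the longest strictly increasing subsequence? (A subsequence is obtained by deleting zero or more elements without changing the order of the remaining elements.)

5

One longest increasing subsequence is 7, 12, 17, 18, 21 (positions 1,3,5,10,14), of length 5; no longer one exists.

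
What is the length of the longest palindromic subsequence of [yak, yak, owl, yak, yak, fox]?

One longest palindromic subsequence is yak yak owl yak yak (positions 1,2,3,4,5); it reads the same forward and backward, and the interval DP gives dp[1][6] = 5.

5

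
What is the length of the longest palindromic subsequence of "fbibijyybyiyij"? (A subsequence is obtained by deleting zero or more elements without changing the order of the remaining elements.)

One longest palindromic subsequence is jyybyyj (positions 6,7,8,9,10,12,14); it reads the same forward and backward, and the interval DP gives dp[1][14] = 7.

7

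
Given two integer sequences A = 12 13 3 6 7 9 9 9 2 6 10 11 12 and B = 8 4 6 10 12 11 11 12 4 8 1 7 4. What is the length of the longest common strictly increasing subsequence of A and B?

A longest common strictly increasing subsequence is 6, 10, 11, 12 (length 4); it appears in order in both A and B, and no longer such subsequence exists.

4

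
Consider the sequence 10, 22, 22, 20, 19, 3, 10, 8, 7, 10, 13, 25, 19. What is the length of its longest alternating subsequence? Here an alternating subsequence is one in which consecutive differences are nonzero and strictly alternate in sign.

Track the best alternating length ending on an up-step vs a down-step at each position: up/down = 1/1, 2/1, 2/1, 2/3, 2/3, 1/3, 4/3, 4/5, 4/5, 6/3, 6/3, 6/1, 6/7.
The maximum over both is 7; one such subsequence is 10, 22, 3, 10, 8, 25, 19.

7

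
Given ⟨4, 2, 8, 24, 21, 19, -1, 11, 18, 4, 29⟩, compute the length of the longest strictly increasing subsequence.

Scanning left to right, the best length ending at each element is: 4→1, 2→1, 8→2, 24→3, 21→3, 19→3, -1→1, 11→3, 18→4, 4→2, 29→5.
So the longest increasing subsequence has length 5, e.g. 4, 8, 11, 18, 29.

5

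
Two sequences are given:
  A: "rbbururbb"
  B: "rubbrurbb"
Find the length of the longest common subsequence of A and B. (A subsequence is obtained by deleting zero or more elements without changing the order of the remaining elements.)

8

Backtracking the LCS table gives one alignment: r (A1,B1) → b (A2,B3) → b (A3,B4) → r (A5,B5) → u (A6,B6) → r (A7,B7) → b (A8,B8) → b (A9,B9).
So the longest common subsequence has length 8.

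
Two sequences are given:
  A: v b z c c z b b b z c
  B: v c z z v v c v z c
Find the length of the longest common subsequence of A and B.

A longest common subsequence is vzczc (length 5); the LCS DP confirms no longer common subsequence exists.

5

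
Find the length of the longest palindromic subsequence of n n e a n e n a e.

7

One longest palindromic subsequence is eanenae (positions 3,4,5,6,7,8,9); it reads the same forward and backward, and the interval DP gives dp[1][9] = 7.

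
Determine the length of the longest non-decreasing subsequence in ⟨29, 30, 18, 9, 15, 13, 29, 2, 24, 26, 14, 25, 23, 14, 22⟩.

Let dp[i] be the longest non-decreasing subsequence ending at position i. Then dp = [1, 2, 1, 1, 2, 2, 3, 1, 3, 4, 3, 4, 4, 4, 5].
The maximum is 5; one witness is 9, 13, 14, 14, 22 at positions 4,6,11,14,15.

5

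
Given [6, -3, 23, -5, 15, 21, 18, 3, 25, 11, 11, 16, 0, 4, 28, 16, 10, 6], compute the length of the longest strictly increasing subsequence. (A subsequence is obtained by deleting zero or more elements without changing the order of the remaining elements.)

Let dp[i] be the longest increasing subsequence ending at position i. Then dp = [1, 1, 2, 1, 2, 3, 3, 2, 4, 3, 3, 4, 2, 3, 5, 4, 4, 4].
The maximum is 5; one witness is 6, 15, 21, 25, 28 at positions 1,5,6,9,15.

5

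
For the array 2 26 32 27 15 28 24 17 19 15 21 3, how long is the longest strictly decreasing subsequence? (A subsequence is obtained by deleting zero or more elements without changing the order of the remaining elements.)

6

Let dp[i] be the longest decreasing subsequence ending at position i. Then dp = [1, 1, 1, 2, 3, 2, 3, 4, 4, 5, 4, 6].
The maximum is 6; one witness is 32, 27, 24, 17, 15, 3 at positions 3,4,7,8,10,12.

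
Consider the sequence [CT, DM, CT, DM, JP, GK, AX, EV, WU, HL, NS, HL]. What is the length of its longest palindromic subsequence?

3

Using dp[i][j] = 2 + dp[i+1][j−1] if the ends match, else max(dp[i+1][j], dp[i][j−1]):
dp[1][12] = 3. A witness is HL NS HL at positions 10,11,12.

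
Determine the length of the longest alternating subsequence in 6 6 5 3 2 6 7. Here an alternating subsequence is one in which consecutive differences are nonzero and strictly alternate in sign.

A longest alternating subsequence is 6, 5, 6 (positions 1,3,6); its 2 consecutive differences strictly alternate in sign, and length 3 is optimal.

3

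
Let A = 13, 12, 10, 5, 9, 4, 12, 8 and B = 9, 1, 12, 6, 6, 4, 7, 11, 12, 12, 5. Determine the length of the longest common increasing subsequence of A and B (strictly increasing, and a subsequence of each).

A longest common strictly increasing subsequence is 9, 12 (length 2); it appears in order in both A and B, and no longer such subsequence exists.

2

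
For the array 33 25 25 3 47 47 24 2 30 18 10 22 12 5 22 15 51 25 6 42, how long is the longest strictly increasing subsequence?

6

Let dp[i] be the longest increasing subsequence ending at position i. Then dp = [1, 1, 1, 1, 2, 2, 2, 1, 3, 2, 2, 3, 3, 2, 4, 4, 5, 5, 3, 6].
The maximum is 6; one witness is 3, 10, 12, 22, 25, 42 at positions 4,11,13,15,18,20.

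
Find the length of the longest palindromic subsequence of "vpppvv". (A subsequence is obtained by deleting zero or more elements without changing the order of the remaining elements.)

5

One longest palindromic subsequence is vpppv (positions 1,2,3,4,6); it reads the same forward and backward, and the interval DP gives dp[1][6] = 5.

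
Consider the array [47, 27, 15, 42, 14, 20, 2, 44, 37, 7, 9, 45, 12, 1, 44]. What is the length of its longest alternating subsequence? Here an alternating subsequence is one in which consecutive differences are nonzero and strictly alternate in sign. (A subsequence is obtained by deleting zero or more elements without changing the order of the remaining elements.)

Track the best alternating length ending on an up-step vs a down-step at each position: up/down = 1/1, 1/2, 1/2, 3/2, 1/4, 5/4, 1/6, 7/2, 7/8, 7/8, 9/8, 9/2, 9/10, 1/10, 11/10.
The maximum over both is 11; one such subsequence is 47, 27, 42, 14, 20, 2, 44, 37, 45, 12, 44.

11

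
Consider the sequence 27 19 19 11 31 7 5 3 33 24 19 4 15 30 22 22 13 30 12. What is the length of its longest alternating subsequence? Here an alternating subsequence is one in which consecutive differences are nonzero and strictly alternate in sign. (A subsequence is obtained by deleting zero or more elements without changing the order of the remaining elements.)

Track the best alternating length ending on an up-step vs a down-step at each position: up/down = 1/1, 1/2, 1/2, 1/2, 3/1, 1/4, 1/4, 1/4, 5/1, 5/6, 5/6, 5/6, 7/6, 7/6, 7/8, 7/8, 7/8, 9/6, 7/10.
The maximum over both is 10; one such subsequence is 27, 19, 31, 7, 33, 24, 30, 22, 30, 12.

10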